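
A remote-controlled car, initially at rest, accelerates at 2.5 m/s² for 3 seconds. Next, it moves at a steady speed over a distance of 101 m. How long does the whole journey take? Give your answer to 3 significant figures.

Phase 1 (accelerating): v₀ = 0 m/s, a = 2.5 m/s².
v = v₀ + at = 0 + (2.5)(3) = 7.50 m/s
Δx = v₀t + ½at² = 0·3 + 0.5·2.5·3² = 11.2 m

Phase 2 (constant speed): v₀ = 7.50 m/s, a = 0 m/s².
Constant speed: t = d/v = 101/7.50 = 13.5 s
Total time = 3.00 + 13.5 = 16.5 s

16.5 s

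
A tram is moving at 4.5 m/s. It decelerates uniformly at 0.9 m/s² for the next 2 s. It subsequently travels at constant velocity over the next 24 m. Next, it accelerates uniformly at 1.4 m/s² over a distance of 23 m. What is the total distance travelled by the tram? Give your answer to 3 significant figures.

Phase 1 (decelerating): v₀ = 4.50 m/s, a = -0.9 m/s².
v = v₀ + at = 4.50 + (-0.9)(2) = 2.70 m/s
Δx = v₀t + ½at² = 4.50·2 + 0.5·-0.9·2² = 7.20 m

Phase 2 (constant speed): v₀ = 2.70 m/s, a = 0 m/s².
Constant speed: t = d/v = 24/2.70 = 8.89 s

Phase 3 (accelerating): v₀ = 2.70 m/s, a = 1.4 m/s².
v² = v₀² + 2aΔx = 2.70² + 2·1.4·23 = 71.7 → v = 8.47 m/s
t = (v − v₀)/a = (8.47 − 2.70)/1.4 = 4.12 s
Total distance = 7.20 + 24.0 + 23.0 = 54.2 m

54.2 m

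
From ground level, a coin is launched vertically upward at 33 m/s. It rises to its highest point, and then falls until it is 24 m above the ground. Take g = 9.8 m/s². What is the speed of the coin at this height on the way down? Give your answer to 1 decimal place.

24.9 m/s

Phase 1 (rising): v₀ = 33.0 m/s, a = -9.8 m/s².
v = v₀ + at → t = (0 − 33.0) / -9.8 = 3.37 s
v² = v₀² + 2aΔx → Δx = (0² − 33.0²)/(2·-9.8) = 55.6 m

Phase 2 (falling): v₀ = 0 m/s, a = -9.8 m/s².
Falls 31.6 m from rest: t = √(2·31.6/9.8) = 2.54 s; v = g·t = 24.9 m/s.
Final speed = 24.9 m/s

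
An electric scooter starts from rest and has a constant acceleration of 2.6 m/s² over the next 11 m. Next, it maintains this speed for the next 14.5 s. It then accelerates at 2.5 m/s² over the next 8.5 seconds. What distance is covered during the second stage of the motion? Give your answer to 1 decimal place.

109.7 m

Phase 1 (accelerating): v₀ = 0 m/s, a = 2.6 m/s².
v² = v₀² + 2aΔx = 0² + 2·2.6·11 = 57.2 → v = 7.56 m/s
t = (v − v₀)/a = (7.56 − 0)/2.6 = 2.91 s

Phase 2 (constant speed): v₀ = 7.56 m/s, a = 0 m/s².
v = v₀ + at = 7.56 + (0)(14.5) = 7.56 m/s
Δx = v₀t + ½at² = 7.56·14.5 + 0.5·0·14.5² = 110 m
Distance in phase 2 = 110 m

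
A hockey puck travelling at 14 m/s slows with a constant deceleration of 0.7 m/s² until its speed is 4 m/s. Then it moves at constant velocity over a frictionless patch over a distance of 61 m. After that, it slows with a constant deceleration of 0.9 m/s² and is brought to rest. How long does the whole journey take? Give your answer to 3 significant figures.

Phase 1 (decelerating): v₀ = 14.0 m/s, a = -0.7 m/s².
v = v₀ + at → t = (4 − 14.0) / -0.7 = 14.3 s
v² = v₀² + 2aΔx → Δx = (4² − 14.0²)/(2·-0.7) = 129 m

Phase 2 (constant speed): v₀ = 4.00 m/s, a = 0 m/s².
Constant speed: t = d/v = 61/4.00 = 15.2 s

Phase 3 (decelerating): v₀ = 4.00 m/s, a = -0.9 m/s².
v = v₀ + at → t = (0 − 4.00) / -0.9 = 4.44 s
v² = v₀² + 2aΔx → Δx = (0² − 4.00²)/(2·-0.9) = 8.89 m
Total time = 14.3 + 15.2 + 4.44 = 34.0 s

34.0 s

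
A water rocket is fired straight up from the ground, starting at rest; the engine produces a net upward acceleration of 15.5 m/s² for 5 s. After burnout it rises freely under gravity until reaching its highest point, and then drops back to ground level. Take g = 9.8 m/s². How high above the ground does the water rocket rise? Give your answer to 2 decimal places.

Phase 1 (powered ascent): v₀ = 0 m/s, a = 15.5 m/s².
v = v₀ + at = 0 + (15.5)(5) = 77.5 m/s
Δx = v₀t + ½at² = 0·5 + 0.5·15.5·5² = 194 m

Phase 2 (coasting upward): v₀ = 77.5 m/s, a = -9.8 m/s².
v = v₀ + at → t = (0 − 77.5) / -9.8 = 7.91 s
v² = v₀² + 2aΔx → Δx = (0² − 77.5²)/(2·-9.8) = 306 m
Maximum height = 194 + 306 = 500 m

500.19 m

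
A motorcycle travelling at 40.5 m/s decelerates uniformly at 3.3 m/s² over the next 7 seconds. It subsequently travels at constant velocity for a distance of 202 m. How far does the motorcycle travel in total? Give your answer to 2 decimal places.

Phase 1 (decelerating): v₀ = 40.5 m/s, a = -3.3 m/s².
v = v₀ + at = 40.5 + (-3.3)(7) = 17.4 m/s
Δx = v₀t + ½at² = 40.5·7 + 0.5·-3.3·7² = 203 m

Phase 2 (constant speed): v₀ = 17.4 m/s, a = 0 m/s².
Constant speed: t = d/v = 202/17.4 = 11.6 s
Total distance = 203 + 202 = 405 m

404.65 m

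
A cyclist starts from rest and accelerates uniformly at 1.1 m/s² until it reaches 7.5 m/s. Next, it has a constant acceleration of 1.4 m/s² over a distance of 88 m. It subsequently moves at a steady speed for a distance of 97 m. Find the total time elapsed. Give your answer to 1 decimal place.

Phase 1 (accelerating): v₀ = 0 m/s, a = 1.1 m/s².
v = v₀ + at → t = (7.5 − 0) / 1.1 = 6.82 s
v² = v₀² + 2aΔx → Δx = (7.5² − 0²)/(2·1.1) = 25.6 m

Phase 2 (accelerating): v₀ = 7.50 m/s, a = 1.4 m/s².
v² = v₀² + 2aΔx = 7.50² + 2·1.4·88 = 303 → v = 17.4 m/s
t = (v − v₀)/a = (17.4 − 7.50)/1.4 = 7.07 s

Phase 3 (constant speed): v₀ = 17.4 m/s, a = 0 m/s².
Constant speed: t = d/v = 97/17.4 = 5.58 s
Total time = 6.82 + 7.07 + 5.58 = 19.5 s

19.5 s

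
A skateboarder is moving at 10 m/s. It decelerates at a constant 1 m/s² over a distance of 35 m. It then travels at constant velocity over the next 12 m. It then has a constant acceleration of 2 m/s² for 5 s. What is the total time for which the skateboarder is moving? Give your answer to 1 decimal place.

11.7 s

Phase 1 (decelerating): v₀ = 10.0 m/s, a = -1 m/s².
v² = v₀² + 2aΔx = 10.0² + 2·-1·35 = 30.0 → v = 5.48 m/s
t = (v − v₀)/a = (5.48 − 10.0)/-1 = 4.52 s

Phase 2 (constant speed): v₀ = 5.48 m/s, a = 0 m/s².
Constant speed: t = d/v = 12/5.48 = 2.19 s

Phase 3 (accelerating): v₀ = 5.48 m/s, a = 2 m/s².
v = v₀ + at = 5.48 + (2)(5) = 15.5 m/s
Δx = v₀t + ½at² = 5.48·5 + 0.5·2·5² = 52.4 m
Total time = 4.52 + 2.19 + 5.00 = 11.7 s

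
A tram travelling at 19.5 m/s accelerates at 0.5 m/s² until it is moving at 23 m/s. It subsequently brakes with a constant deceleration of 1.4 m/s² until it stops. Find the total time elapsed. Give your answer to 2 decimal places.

23.43 s

Phase 1 (accelerating): v₀ = 19.5 m/s, a = 0.5 m/s².
v = v₀ + at → t = (23 − 19.5) / 0.5 = 7.00 s
v² = v₀² + 2aΔx → Δx = (23² − 19.5²)/(2·0.5) = 149 m

Phase 2 (decelerating): v₀ = 23.0 m/s, a = -1.4 m/s².
v = v₀ + at → t = (0 − 23.0) / -1.4 = 16.4 s
v² = v₀² + 2aΔx → Δx = (0² − 23.0²)/(2·-1.4) = 189 m
Total time = 7.00 + 16.4 = 23.4 s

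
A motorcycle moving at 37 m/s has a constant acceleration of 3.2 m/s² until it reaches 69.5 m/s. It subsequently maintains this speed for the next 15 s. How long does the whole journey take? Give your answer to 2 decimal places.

25.16 s

Phase 1 (accelerating): v₀ = 37.0 m/s, a = 3.2 m/s².
v = v₀ + at → t = (69.5 − 37.0) / 3.2 = 10.2 s
v² = v₀² + 2aΔx → Δx = (69.5² − 37.0²)/(2·3.2) = 541 m

Phase 2 (constant speed): v₀ = 69.5 m/s, a = 0 m/s².
v = v₀ + at = 69.5 + (0)(15) = 69.5 m/s
Δx = v₀t + ½at² = 69.5·15 + 0.5·0·15² = 1040 m
Total time = 10.2 + 15.0 = 25.2 s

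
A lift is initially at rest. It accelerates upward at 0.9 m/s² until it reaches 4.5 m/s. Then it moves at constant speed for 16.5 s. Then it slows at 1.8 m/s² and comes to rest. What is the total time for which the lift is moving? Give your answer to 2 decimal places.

Phase 1 (accelerating): v₀ = 0 m/s, a = 0.9 m/s².
v = v₀ + at → t = (4.5 − 0) / 0.9 = 5.00 s
v² = v₀² + 2aΔx → Δx = (4.5² − 0²)/(2·0.9) = 11.2 m

Phase 2 (constant speed): v₀ = 4.50 m/s, a = 0 m/s².
v = v₀ + at = 4.50 + (0)(16.5) = 4.50 m/s
Δx = v₀t + ½at² = 4.50·16.5 + 0.5·0·16.5² = 74.2 m

Phase 3 (decelerating): v₀ = 4.50 m/s, a = -1.8 m/s².
v = v₀ + at → t = (0 − 4.50) / -1.8 = 2.50 s
v² = v₀² + 2aΔx → Δx = (0² − 4.50²)/(2·-1.8) = 5.62 m
Total time = 5.00 + 16.5 + 2.50 = 24.0 s

24.00 s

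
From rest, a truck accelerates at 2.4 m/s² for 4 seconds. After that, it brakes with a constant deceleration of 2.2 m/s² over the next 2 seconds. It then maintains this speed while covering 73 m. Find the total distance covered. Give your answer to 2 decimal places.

Phase 1 (accelerating): v₀ = 0 m/s, a = 2.4 m/s².
v = v₀ + at = 0 + (2.4)(4) = 9.60 m/s
Δx = v₀t + ½at² = 0·4 + 0.5·2.4·4² = 19.2 m

Phase 2 (decelerating): v₀ = 9.60 m/s, a = -2.2 m/s².
v = v₀ + at = 9.60 + (-2.2)(2) = 5.20 m/s
Δx = v₀t + ½at² = 9.60·2 + 0.5·-2.2·2² = 14.8 m

Phase 3 (constant speed): v₀ = 5.20 m/s, a = 0 m/s².
Constant speed: t = d/v = 73/5.20 = 14.0 s
Total distance = 19.2 + 14.8 + 73.0 = 107 m

107.00 m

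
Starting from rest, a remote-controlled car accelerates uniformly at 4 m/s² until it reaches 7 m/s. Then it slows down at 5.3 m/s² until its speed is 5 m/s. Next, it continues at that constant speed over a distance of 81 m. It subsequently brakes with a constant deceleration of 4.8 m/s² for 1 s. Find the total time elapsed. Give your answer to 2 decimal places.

Phase 1 (accelerating): v₀ = 0 m/s, a = 4 m/s².
v = v₀ + at → t = (7 − 0) / 4 = 1.75 s
v² = v₀² + 2aΔx → Δx = (7² − 0²)/(2·4) = 6.12 m

Phase 2 (decelerating): v₀ = 7.00 m/s, a = -5.3 m/s².
v = v₀ + at → t = (5 − 7.00) / -5.3 = 0.377 s
v² = v₀² + 2aΔx → Δx = (5² − 7.00²)/(2·-5.3) = 2.26 m

Phase 3 (constant speed): v₀ = 5.00 m/s, a = 0 m/s².
Constant speed: t = d/v = 81/5.00 = 16.2 s

Phase 4 (decelerating): v₀ = 5.00 m/s, a = -4.8 m/s².
v = v₀ + at = 5.00 + (-4.8)(1) = 0.200 m/s
Δx = v₀t + ½at² = 5.00·1 + 0.5·-4.8·1² = 2.60 m
Total time = 1.75 + 0.377 + 16.2 + 1.00 = 19.3 s

19.33 s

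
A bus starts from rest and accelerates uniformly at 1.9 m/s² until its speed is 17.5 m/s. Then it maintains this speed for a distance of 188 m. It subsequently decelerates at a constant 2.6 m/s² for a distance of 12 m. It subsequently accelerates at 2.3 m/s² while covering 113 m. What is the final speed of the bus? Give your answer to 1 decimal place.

Phase 1 (accelerating): v₀ = 0 m/s, a = 1.9 m/s².
v = v₀ + at → t = (17.5 − 0) / 1.9 = 9.21 s
v² = v₀² + 2aΔx → Δx = (17.5² − 0²)/(2·1.9) = 80.6 m

Phase 2 (constant speed): v₀ = 17.5 m/s, a = 0 m/s².
Constant speed: t = d/v = 188/17.5 = 10.7 s

Phase 3 (decelerating): v₀ = 17.5 m/s, a = -2.6 m/s².
v² = v₀² + 2aΔx = 17.5² + 2·-2.6·12 = 244 → v = 15.6 m/s
t = (v − v₀)/a = (15.6 − 17.5)/-2.6 = 0.725 s

Phase 4 (accelerating): v₀ = 15.6 m/s, a = 2.3 m/s².
v² = v₀² + 2aΔx = 15.6² + 2·2.3·113 = 764 → v = 27.6 m/s
t = (v − v₀)/a = (27.6 − 15.6)/2.3 = 5.23 s
Final speed = 27.6 m/s

27.6 m/s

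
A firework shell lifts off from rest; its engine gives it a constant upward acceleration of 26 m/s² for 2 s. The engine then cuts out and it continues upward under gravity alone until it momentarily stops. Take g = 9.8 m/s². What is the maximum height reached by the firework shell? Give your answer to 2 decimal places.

Phase 1 (powered ascent): v₀ = 0 m/s, a = 26 m/s².
v = v₀ + at = 0 + (26)(2) = 52.0 m/s
Δx = v₀t + ½at² = 0·2 + 0.5·26·2² = 52.0 m

Phase 2 (coasting upward): v₀ = 52.0 m/s, a = -9.8 m/s².
v = v₀ + at → t = (0 − 52.0) / -9.8 = 5.31 s
v² = v₀² + 2aΔx → Δx = (0² − 52.0²)/(2·-9.8) = 138 m
Maximum height = 52.0 + 138 = 190 m

189.96 m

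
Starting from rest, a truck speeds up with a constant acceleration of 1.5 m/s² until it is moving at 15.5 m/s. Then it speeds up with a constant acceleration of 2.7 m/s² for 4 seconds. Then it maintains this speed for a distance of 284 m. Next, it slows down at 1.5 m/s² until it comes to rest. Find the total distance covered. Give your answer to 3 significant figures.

Phase 1 (accelerating): v₀ = 0 m/s, a = 1.5 m/s².
v = v₀ + at → t = (15.5 − 0) / 1.5 = 10.3 s
v² = v₀² + 2aΔx → Δx = (15.5² − 0²)/(2·1.5) = 80.1 m

Phase 2 (accelerating): v₀ = 15.5 m/s, a = 2.7 m/s².
v = v₀ + at = 15.5 + (2.7)(4) = 26.3 m/s
Δx = v₀t + ½at² = 15.5·4 + 0.5·2.7·4² = 83.6 m

Phase 3 (constant speed): v₀ = 26.3 m/s, a = 0 m/s².
Constant speed: t = d/v = 284/26.3 = 10.8 s

Phase 4 (decelerating): v₀ = 26.3 m/s, a = -1.5 m/s².
v = v₀ + at → t = (0 − 26.3) / -1.5 = 17.5 s
v² = v₀² + 2aΔx → Δx = (0² − 26.3²)/(2·-1.5) = 231 m
Total distance = 80.1 + 83.6 + 284 + 231 = 678 m

678 m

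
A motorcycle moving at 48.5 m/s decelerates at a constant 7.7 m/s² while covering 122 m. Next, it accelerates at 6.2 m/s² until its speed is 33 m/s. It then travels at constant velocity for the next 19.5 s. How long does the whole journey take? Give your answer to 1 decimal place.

24.8 s

Phase 1 (decelerating): v₀ = 48.5 m/s, a = -7.7 m/s².
v² = v₀² + 2aΔx = 48.5² + 2·-7.7·122 = 473 → v = 21.8 m/s
t = (v − v₀)/a = (21.8 − 48.5)/-7.7 = 3.47 s

Phase 2 (accelerating): v₀ = 21.8 m/s, a = 6.2 m/s².
v = v₀ + at → t = (33 − 21.8) / 6.2 = 1.81 s
v² = v₀² + 2aΔx → Δx = (33² − 21.8²)/(2·6.2) = 49.6 m

Phase 3 (constant speed): v₀ = 33.0 m/s, a = 0 m/s².
v = v₀ + at = 33.0 + (0)(19.5) = 33.0 m/s
Δx = v₀t + ½at² = 33.0·19.5 + 0.5·0·19.5² = 644 m
Total time = 3.47 + 1.81 + 19.5 = 24.8 s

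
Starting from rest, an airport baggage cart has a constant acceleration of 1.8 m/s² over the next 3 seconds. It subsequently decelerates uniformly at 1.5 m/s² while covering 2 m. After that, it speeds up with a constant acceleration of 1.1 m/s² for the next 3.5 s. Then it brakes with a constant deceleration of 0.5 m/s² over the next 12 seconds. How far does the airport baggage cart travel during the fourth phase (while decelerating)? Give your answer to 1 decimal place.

67.9 m

Phase 1 (accelerating): v₀ = 0 m/s, a = 1.8 m/s².
v = v₀ + at = 0 + (1.8)(3) = 5.40 m/s
Δx = v₀t + ½at² = 0·3 + 0.5·1.8·3² = 8.10 m

Phase 2 (decelerating): v₀ = 5.40 m/s, a = -1.5 m/s².
v² = v₀² + 2aΔx = 5.40² + 2·-1.5·2 = 23.2 → v = 4.81 m/s
t = (v − v₀)/a = (4.81 − 5.40)/-1.5 = 0.392 s

Phase 3 (accelerating): v₀ = 4.81 m/s, a = 1.1 m/s².
v = v₀ + at = 4.81 + (1.1)(3.5) = 8.66 m/s
Δx = v₀t + ½at² = 4.81·3.5 + 0.5·1.1·3.5² = 23.6 m

Phase 4 (decelerating): v₀ = 8.66 m/s, a = -0.5 m/s².
v = v₀ + at = 8.66 + (-0.5)(12) = 2.66 m/s
Δx = v₀t + ½at² = 8.66·12 + 0.5·-0.5·12² = 67.9 m
Distance in phase 4 = 67.9 m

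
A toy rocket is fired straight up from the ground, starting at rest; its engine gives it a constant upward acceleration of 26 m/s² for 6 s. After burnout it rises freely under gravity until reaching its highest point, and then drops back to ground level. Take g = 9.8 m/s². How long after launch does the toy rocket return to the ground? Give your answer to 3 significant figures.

Phase 1 (powered ascent): v₀ = 0 m/s, a = 26 m/s².
v = v₀ + at = 0 + (26)(6) = 156 m/s
Δx = v₀t + ½at² = 0·6 + 0.5·26·6² = 468 m

Phase 2 (coasting upward): v₀ = 156 m/s, a = -9.8 m/s².
v = v₀ + at → t = (0 − 156) / -9.8 = 15.9 s
v² = v₀² + 2aΔx → Δx = (0² − 156²)/(2·-9.8) = 1240 m

Phase 3 (free fall): v₀ = 0 m/s, a = -9.8 m/s².
Falls 1710 m from rest: t = √(2·1710/9.8) = 18.7 s; v = g·t = 183 m/s.
Total time = 6.00 + 15.9 + 18.7 = 40.6 s

40.6 s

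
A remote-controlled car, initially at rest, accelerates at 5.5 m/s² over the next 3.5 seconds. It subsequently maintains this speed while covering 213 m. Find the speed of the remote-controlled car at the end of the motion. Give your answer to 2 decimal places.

19.25 m/s

Phase 1 (accelerating): v₀ = 0 m/s, a = 5.5 m/s².
v = v₀ + at = 0 + (5.5)(3.5) = 19.2 m/s
Δx = v₀t + ½at² = 0·3.5 + 0.5·5.5·3.5² = 33.7 m

Phase 2 (constant speed): v₀ = 19.2 m/s, a = 0 m/s².
Constant speed: t = d/v = 213/19.2 = 11.1 s
Final speed = 19.2 m/s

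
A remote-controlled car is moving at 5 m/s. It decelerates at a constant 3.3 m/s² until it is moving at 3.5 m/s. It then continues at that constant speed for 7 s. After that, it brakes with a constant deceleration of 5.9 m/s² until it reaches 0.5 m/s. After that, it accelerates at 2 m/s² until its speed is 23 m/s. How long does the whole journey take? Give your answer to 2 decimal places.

Phase 1 (decelerating): v₀ = 5.00 m/s, a = -3.3 m/s².
v = v₀ + at → t = (3.5 − 5.00) / -3.3 = 0.455 s
v² = v₀² + 2aΔx → Δx = (3.5² − 5.00²)/(2·-3.3) = 1.93 m

Phase 2 (constant speed): v₀ = 3.50 m/s, a = 0 m/s².
v = v₀ + at = 3.50 + (0)(7) = 3.50 m/s
Δx = v₀t + ½at² = 3.50·7 + 0.5·0·7² = 24.5 m

Phase 3 (decelerating): v₀ = 3.50 m/s, a = -5.9 m/s².
v = v₀ + at → t = (0.5 − 3.50) / -5.9 = 0.508 s
v² = v₀² + 2aΔx → Δx = (0.5² − 3.50²)/(2·-5.9) = 1.02 m

Phase 4 (accelerating): v₀ = 0.500 m/s, a = 2 m/s².
v = v₀ + at → t = (23 − 0.500) / 2 = 11.2 s
v² = v₀² + 2aΔx → Δx = (23² − 0.500²)/(2·2) = 132 m
Total time = 0.455 + 7.00 + 0.508 + 11.2 = 19.2 s

19.21 s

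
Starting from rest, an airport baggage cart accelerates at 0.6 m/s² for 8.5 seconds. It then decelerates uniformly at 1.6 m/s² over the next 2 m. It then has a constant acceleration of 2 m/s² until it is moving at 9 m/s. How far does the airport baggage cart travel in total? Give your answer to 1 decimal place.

Phase 1 (accelerating): v₀ = 0 m/s, a = 0.6 m/s².
v = v₀ + at = 0 + (0.6)(8.5) = 5.10 m/s
Δx = v₀t + ½at² = 0·8.5 + 0.5·0.6·8.5² = 21.7 m

Phase 2 (decelerating): v₀ = 5.10 m/s, a = -1.6 m/s².
v² = v₀² + 2aΔx = 5.10² + 2·-1.6·2 = 19.6 → v = 4.43 m/s
t = (v − v₀)/a = (4.43 − 5.10)/-1.6 = 0.420 s

Phase 3 (accelerating): v₀ = 4.43 m/s, a = 2 m/s².
v = v₀ + at → t = (9 − 4.43) / 2 = 2.29 s
v² = v₀² + 2aΔx → Δx = (9² − 4.43²)/(2·2) = 15.3 m
Total distance = 21.7 + 2.00 + 15.3 = 39.0 m

39.0 m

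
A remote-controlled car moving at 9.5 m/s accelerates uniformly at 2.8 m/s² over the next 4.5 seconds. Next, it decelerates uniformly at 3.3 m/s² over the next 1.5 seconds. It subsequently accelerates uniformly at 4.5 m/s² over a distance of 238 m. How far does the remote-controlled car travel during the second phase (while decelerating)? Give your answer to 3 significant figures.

Phase 1 (accelerating): v₀ = 9.50 m/s, a = 2.8 m/s².
v = v₀ + at = 9.50 + (2.8)(4.5) = 22.1 m/s
Δx = v₀t + ½at² = 9.50·4.5 + 0.5·2.8·4.5² = 71.1 m

Phase 2 (decelerating): v₀ = 22.1 m/s, a = -3.3 m/s².
v = v₀ + at = 22.1 + (-3.3)(1.5) = 17.2 m/s
Δx = v₀t + ½at² = 22.1·1.5 + 0.5·-3.3·1.5² = 29.4 m
Distance in phase 2 = 29.4 m

29.4 m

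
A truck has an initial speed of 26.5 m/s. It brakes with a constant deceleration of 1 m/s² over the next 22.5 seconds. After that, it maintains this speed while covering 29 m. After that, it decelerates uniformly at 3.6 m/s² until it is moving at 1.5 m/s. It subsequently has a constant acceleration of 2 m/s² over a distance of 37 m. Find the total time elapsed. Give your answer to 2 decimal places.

35.82 s

Phase 1 (decelerating): v₀ = 26.5 m/s, a = -1 m/s².
v = v₀ + at = 26.5 + (-1)(22.5) = 4.00 m/s
Δx = v₀t + ½at² = 26.5·22.5 + 0.5·-1·22.5² = 343 m

Phase 2 (constant speed): v₀ = 4.00 m/s, a = 0 m/s².
Constant speed: t = d/v = 29/4.00 = 7.25 s

Phase 3 (decelerating): v₀ = 4.00 m/s, a = -3.6 m/s².
v = v₀ + at → t = (1.5 − 4.00) / -3.6 = 0.694 s
v² = v₀² + 2aΔx → Δx = (1.5² − 4.00²)/(2·-3.6) = 1.91 m

Phase 4 (accelerating): v₀ = 1.50 m/s, a = 2 m/s².
v² = v₀² + 2aΔx = 1.50² + 2·2·37 = 150 → v = 12.3 m/s
t = (v − v₀)/a = (12.3 − 1.50)/2 = 5.38 s
Total time = 22.5 + 7.25 + 0.694 + 5.38 = 35.8 s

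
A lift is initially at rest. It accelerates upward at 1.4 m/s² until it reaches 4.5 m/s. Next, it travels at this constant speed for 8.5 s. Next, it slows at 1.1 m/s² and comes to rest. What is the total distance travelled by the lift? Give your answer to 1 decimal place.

Phase 1 (accelerating): v₀ = 0 m/s, a = 1.4 m/s².
v = v₀ + at → t = (4.5 − 0) / 1.4 = 3.21 s
v² = v₀² + 2aΔx → Δx = (4.5² − 0²)/(2·1.4) = 7.23 m

Phase 2 (constant speed): v₀ = 4.50 m/s, a = 0 m/s².
v = v₀ + at = 4.50 + (0)(8.5) = 4.50 m/s
Δx = v₀t + ½at² = 4.50·8.5 + 0.5·0·8.5² = 38.2 m

Phase 3 (decelerating): v₀ = 4.50 m/s, a = -1.1 m/s².
v = v₀ + at → t = (0 − 4.50) / -1.1 = 4.09 s
v² = v₀² + 2aΔx → Δx = (0² − 4.50²)/(2·-1.1) = 9.20 m
Total distance = 7.23 + 38.2 + 9.20 = 54.7 m

54.7 m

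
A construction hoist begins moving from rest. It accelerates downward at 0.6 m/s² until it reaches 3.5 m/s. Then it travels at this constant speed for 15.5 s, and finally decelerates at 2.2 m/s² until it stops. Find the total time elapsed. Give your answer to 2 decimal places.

22.92 s

Phase 1 (accelerating): v₀ = 0 m/s, a = 0.6 m/s².
v = v₀ + at → t = (3.5 − 0) / 0.6 = 5.83 s
v² = v₀² + 2aΔx → Δx = (3.5² − 0²)/(2·0.6) = 10.2 m

Phase 2 (constant speed): v₀ = 3.50 m/s, a = 0 m/s².
v = v₀ + at = 3.50 + (0)(15.5) = 3.50 m/s
Δx = v₀t + ½at² = 3.50·15.5 + 0.5·0·15.5² = 54.2 m

Phase 3 (decelerating): v₀ = 3.50 m/s, a = -2.2 m/s².
v = v₀ + at → t = (0 − 3.50) / -2.2 = 1.59 s
v² = v₀² + 2aΔx → Δx = (0² − 3.50²)/(2·-2.2) = 2.78 m
Total time = 5.83 + 15.5 + 1.59 = 22.9 s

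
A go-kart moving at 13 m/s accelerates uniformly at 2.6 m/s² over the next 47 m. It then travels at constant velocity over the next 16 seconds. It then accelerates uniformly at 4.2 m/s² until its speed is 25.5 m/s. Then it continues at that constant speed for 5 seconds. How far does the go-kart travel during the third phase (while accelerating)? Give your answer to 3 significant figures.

Phase 1 (accelerating): v₀ = 13.0 m/s, a = 2.6 m/s².
v² = v₀² + 2aΔx = 13.0² + 2·2.6·47 = 413 → v = 20.3 m/s
t = (v − v₀)/a = (20.3 − 13.0)/2.6 = 2.82 s

Phase 2 (constant speed): v₀ = 20.3 m/s, a = 0 m/s².
v = v₀ + at = 20.3 + (0)(16) = 20.3 m/s
Δx = v₀t + ½at² = 20.3·16 + 0.5·0·16² = 325 m

Phase 3 (accelerating): v₀ = 20.3 m/s, a = 4.2 m/s².
v = v₀ + at → t = (25.5 − 20.3) / 4.2 = 1.23 s
v² = v₀² + 2aΔx → Δx = (25.5² − 20.3²)/(2·4.2) = 28.2 m
Distance in phase 3 = 28.2 m

28.2 m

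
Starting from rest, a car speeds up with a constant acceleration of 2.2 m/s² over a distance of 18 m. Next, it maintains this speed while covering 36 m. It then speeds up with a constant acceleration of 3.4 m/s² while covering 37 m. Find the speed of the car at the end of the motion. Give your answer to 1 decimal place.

Phase 1 (accelerating): v₀ = 0 m/s, a = 2.2 m/s².
v² = v₀² + 2aΔx = 0² + 2·2.2·18 = 79.2 → v = 8.90 m/s
t = (v − v₀)/a = (8.90 − 0)/2.2 = 4.05 s

Phase 2 (constant speed): v₀ = 8.90 m/s, a = 0 m/s².
Constant speed: t = d/v = 36/8.90 = 4.05 s

Phase 3 (accelerating): v₀ = 8.90 m/s, a = 3.4 m/s².
v² = v₀² + 2aΔx = 8.90² + 2·3.4·37 = 331 → v = 18.2 m/s
t = (v − v₀)/a = (18.2 − 8.90)/3.4 = 2.73 s
Final speed = 18.2 m/s

18.2 m/s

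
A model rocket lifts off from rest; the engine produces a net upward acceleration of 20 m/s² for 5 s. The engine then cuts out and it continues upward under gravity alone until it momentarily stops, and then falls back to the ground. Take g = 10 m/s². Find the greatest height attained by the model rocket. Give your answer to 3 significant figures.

Phase 1 (powered ascent): v₀ = 0 m/s, a = 20 m/s².
v = v₀ + at = 0 + (20)(5) = 100 m/s
Δx = v₀t + ½at² = 0·5 + 0.5·20·5² = 250 m

Phase 2 (coasting upward): v₀ = 100 m/s, a = -10 m/s².
v = v₀ + at → t = (0 − 100) / -10 = 10.0 s
v² = v₀² + 2aΔx → Δx = (0² − 100²)/(2·-10) = 500 m
Maximum height = 250 + 500 = 750 m

750 m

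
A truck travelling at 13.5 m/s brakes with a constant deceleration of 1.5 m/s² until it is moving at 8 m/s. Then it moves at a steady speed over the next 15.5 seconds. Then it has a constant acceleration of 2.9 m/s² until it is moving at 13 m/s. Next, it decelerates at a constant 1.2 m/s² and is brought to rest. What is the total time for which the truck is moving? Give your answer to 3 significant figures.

31.7 s

Phase 1 (decelerating): v₀ = 13.5 m/s, a = -1.5 m/s².
v = v₀ + at → t = (8 − 13.5) / -1.5 = 3.67 s
v² = v₀² + 2aΔx → Δx = (8² − 13.5²)/(2·-1.5) = 39.4 m

Phase 2 (constant speed): v₀ = 8.00 m/s, a = 0 m/s².
v = v₀ + at = 8.00 + (0)(15.5) = 8.00 m/s
Δx = v₀t + ½at² = 8.00·15.5 + 0.5·0·15.5² = 124 m

Phase 3 (accelerating): v₀ = 8.00 m/s, a = 2.9 m/s².
v = v₀ + at → t = (13 − 8.00) / 2.9 = 1.72 s
v² = v₀² + 2aΔx → Δx = (13² − 8.00²)/(2·2.9) = 18.1 m

Phase 4 (decelerating): v₀ = 13.0 m/s, a = -1.2 m/s².
v = v₀ + at → t = (0 − 13.0) / -1.2 = 10.8 s
v² = v₀² + 2aΔx → Δx = (0² − 13.0²)/(2·-1.2) = 70.4 m
Total time = 3.67 + 15.5 + 1.72 + 10.8 = 31.7 s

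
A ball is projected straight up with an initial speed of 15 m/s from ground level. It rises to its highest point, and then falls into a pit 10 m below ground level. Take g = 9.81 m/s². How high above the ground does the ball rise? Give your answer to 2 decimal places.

Phase 1 (rising): v₀ = 15.0 m/s, a = -9.81 m/s².
v = v₀ + at → t = (0 − 15.0) / -9.81 = 1.53 s
v² = v₀² + 2aΔx → Δx = (0² − 15.0²)/(2·-9.81) = 11.5 m
Maximum height = 11.5 m

11.47 m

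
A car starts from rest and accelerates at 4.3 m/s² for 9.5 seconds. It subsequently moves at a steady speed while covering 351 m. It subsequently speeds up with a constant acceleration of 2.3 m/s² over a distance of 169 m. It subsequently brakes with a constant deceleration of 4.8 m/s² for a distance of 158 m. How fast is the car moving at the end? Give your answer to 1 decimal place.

Phase 1 (accelerating): v₀ = 0 m/s, a = 4.3 m/s².
v = v₀ + at = 0 + (4.3)(9.5) = 40.9 m/s
Δx = v₀t + ½at² = 0·9.5 + 0.5·4.3·9.5² = 194 m

Phase 2 (constant speed): v₀ = 40.9 m/s, a = 0 m/s².
Constant speed: t = d/v = 351/40.9 = 8.59 s

Phase 3 (accelerating): v₀ = 40.9 m/s, a = 2.3 m/s².
v² = v₀² + 2aΔx = 40.9² + 2·2.3·169 = 2450 → v = 49.5 m/s
t = (v − v₀)/a = (49.5 − 40.9)/2.3 = 3.74 s

Phase 4 (decelerating): v₀ = 49.5 m/s, a = -4.8 m/s².
v² = v₀² + 2aΔx = 49.5² + 2·-4.8·158 = 929 → v = 30.5 m/s
t = (v − v₀)/a = (30.5 − 49.5)/-4.8 = 3.95 s
Final speed = 30.5 m/s

30.5 m/s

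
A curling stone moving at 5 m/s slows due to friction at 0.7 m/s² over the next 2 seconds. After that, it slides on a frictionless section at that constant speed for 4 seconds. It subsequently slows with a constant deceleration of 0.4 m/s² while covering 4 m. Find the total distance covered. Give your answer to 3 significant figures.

Phase 1 (decelerating): v₀ = 5.00 m/s, a = -0.7 m/s².
v = v₀ + at = 5.00 + (-0.7)(2) = 3.60 m/s
Δx = v₀t + ½at² = 5.00·2 + 0.5·-0.7·2² = 8.60 m

Phase 2 (constant speed): v₀ = 3.60 m/s, a = 0 m/s².
v = v₀ + at = 3.60 + (0)(4) = 3.60 m/s
Δx = v₀t + ½at² = 3.60·4 + 0.5·0·4² = 14.4 m

Phase 3 (decelerating): v₀ = 3.60 m/s, a = -0.4 m/s².
v² = v₀² + 2aΔx = 3.60² + 2·-0.4·4 = 9.76 → v = 3.12 m/s
t = (v − v₀)/a = (3.12 − 3.60)/-0.4 = 1.19 s
Total distance = 8.60 + 14.4 + 4.00 = 27.0 m

27.0 m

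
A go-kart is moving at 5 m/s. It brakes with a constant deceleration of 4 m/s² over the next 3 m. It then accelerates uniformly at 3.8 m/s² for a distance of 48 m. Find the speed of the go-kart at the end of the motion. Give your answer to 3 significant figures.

Phase 1 (decelerating): v₀ = 5.00 m/s, a = -4 m/s².
v² = v₀² + 2aΔx = 5.00² + 2·-4·3 = 1.00 → v = 1.00 m/s
t = (v − v₀)/a = (1.00 − 5.00)/-4 = 1.00 s

Phase 2 (accelerating): v₀ = 1.00 m/s, a = 3.8 m/s².
v² = v₀² + 2aΔx = 1.00² + 2·3.8·48 = 366 → v = 19.1 m/s
t = (v − v₀)/a = (19.1 − 1.00)/3.8 = 4.77 s
Final speed = 19.1 m/s

19.1 m/s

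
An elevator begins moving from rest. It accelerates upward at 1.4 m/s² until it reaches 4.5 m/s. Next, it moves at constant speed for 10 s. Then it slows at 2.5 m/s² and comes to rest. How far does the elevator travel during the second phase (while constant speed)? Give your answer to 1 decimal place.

45.0 m

Phase 1 (accelerating): v₀ = 0 m/s, a = 1.4 m/s².
v = v₀ + at → t = (4.5 − 0) / 1.4 = 3.21 s
v² = v₀² + 2aΔx → Δx = (4.5² − 0²)/(2·1.4) = 7.23 m

Phase 2 (constant speed): v₀ = 4.50 m/s, a = 0 m/s².
v = v₀ + at = 4.50 + (0)(10) = 4.50 m/s
Δx = v₀t + ½at² = 4.50·10 + 0.5·0·10² = 45.0 m
Distance in phase 2 = 45.0 m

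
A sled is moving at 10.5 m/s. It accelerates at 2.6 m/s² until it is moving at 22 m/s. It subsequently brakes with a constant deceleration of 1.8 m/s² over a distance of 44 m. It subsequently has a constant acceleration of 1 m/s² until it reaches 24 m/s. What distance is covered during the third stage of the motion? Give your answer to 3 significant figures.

Phase 1 (accelerating): v₀ = 10.5 m/s, a = 2.6 m/s².
v = v₀ + at → t = (22 − 10.5) / 2.6 = 4.42 s
v² = v₀² + 2aΔx → Δx = (22² − 10.5²)/(2·2.6) = 71.9 m

Phase 2 (decelerating): v₀ = 22.0 m/s, a = -1.8 m/s².
v² = v₀² + 2aΔx = 22.0² + 2·-1.8·44 = 326 → v = 18.0 m/s
t = (v − v₀)/a = (18.0 − 22.0)/-1.8 = 2.20 s

Phase 3 (accelerating): v₀ = 18.0 m/s, a = 1 m/s².
v = v₀ + at → t = (24 − 18.0) / 1 = 5.96 s
v² = v₀² + 2aΔx → Δx = (24² − 18.0²)/(2·1) = 125 m
Distance in phase 3 = 125 m

125 m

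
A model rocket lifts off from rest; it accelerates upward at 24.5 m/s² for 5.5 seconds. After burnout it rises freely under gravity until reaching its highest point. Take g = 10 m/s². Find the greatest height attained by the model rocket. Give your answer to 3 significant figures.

Phase 1 (powered ascent): v₀ = 0 m/s, a = 24.5 m/s².
v = v₀ + at = 0 + (24.5)(5.5) = 135 m/s
Δx = v₀t + ½at² = 0·5.5 + 0.5·24.5·5.5² = 371 m

Phase 2 (coasting upward): v₀ = 135 m/s, a = -10 m/s².
v = v₀ + at → t = (0 − 135) / -10 = 13.5 s
v² = v₀² + 2aΔx → Δx = (0² − 135²)/(2·-10) = 908 m
Maximum height = 371 + 908 = 1280 m

1280 m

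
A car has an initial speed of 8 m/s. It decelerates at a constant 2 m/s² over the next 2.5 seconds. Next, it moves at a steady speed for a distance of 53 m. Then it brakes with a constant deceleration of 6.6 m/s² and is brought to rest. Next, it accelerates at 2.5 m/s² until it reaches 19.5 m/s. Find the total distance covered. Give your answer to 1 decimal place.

143.5 m

Phase 1 (decelerating): v₀ = 8.00 m/s, a = -2 m/s².
v = v₀ + at = 8.00 + (-2)(2.5) = 3.00 m/s
Δx = v₀t + ½at² = 8.00·2.5 + 0.5·-2·2.5² = 13.8 m

Phase 2 (constant speed): v₀ = 3.00 m/s, a = 0 m/s².
Constant speed: t = d/v = 53/3.00 = 17.7 s

Phase 3 (decelerating): v₀ = 3.00 m/s, a = -6.6 m/s².
v = v₀ + at → t = (0 − 3.00) / -6.6 = 0.455 s
v² = v₀² + 2aΔx → Δx = (0² − 3.00²)/(2·-6.6) = 0.682 m

Phase 4 (accelerating): v₀ = 0 m/s, a = 2.5 m/s².
v = v₀ + at → t = (19.5 − 0) / 2.5 = 7.80 s
v² = v₀² + 2aΔx → Δx = (19.5² − 0²)/(2·2.5) = 76.0 m
Total distance = 13.8 + 53.0 + 0.682 + 76.0 = 143 m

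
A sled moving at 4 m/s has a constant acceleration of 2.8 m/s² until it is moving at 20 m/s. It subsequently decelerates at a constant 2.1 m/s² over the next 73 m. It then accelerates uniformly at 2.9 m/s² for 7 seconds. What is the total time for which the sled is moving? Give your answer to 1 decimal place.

Phase 1 (accelerating): v₀ = 4.00 m/s, a = 2.8 m/s².
v = v₀ + at → t = (20 − 4.00) / 2.8 = 5.71 s
v² = v₀² + 2aΔx → Δx = (20² − 4.00²)/(2·2.8) = 68.6 m

Phase 2 (decelerating): v₀ = 20.0 m/s, a = -2.1 m/s².
v² = v₀² + 2aΔx = 20.0² + 2·-2.1·73 = 93.4 → v = 9.66 m/s
t = (v − v₀)/a = (9.66 − 20.0)/-2.1 = 4.92 s

Phase 3 (accelerating): v₀ = 9.66 m/s, a = 2.9 m/s².
v = v₀ + at = 9.66 + (2.9)(7) = 30.0 m/s
Δx = v₀t + ½at² = 9.66·7 + 0.5·2.9·7² = 139 m
Total time = 5.71 + 4.92 + 7.00 = 17.6 s

17.6 s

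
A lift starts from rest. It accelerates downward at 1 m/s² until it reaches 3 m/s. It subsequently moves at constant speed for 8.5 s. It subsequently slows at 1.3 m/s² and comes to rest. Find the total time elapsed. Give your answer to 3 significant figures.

Phase 1 (accelerating): v₀ = 0 m/s, a = 1 m/s².
v = v₀ + at → t = (3 − 0) / 1 = 3.00 s
v² = v₀² + 2aΔx → Δx = (3² − 0²)/(2·1) = 4.50 m

Phase 2 (constant speed): v₀ = 3.00 m/s, a = 0 m/s².
v = v₀ + at = 3.00 + (0)(8.5) = 3.00 m/s
Δx = v₀t + ½at² = 3.00·8.5 + 0.5·0·8.5² = 25.5 m

Phase 3 (decelerating): v₀ = 3.00 m/s, a = -1.3 m/s².
v = v₀ + at → t = (0 − 3.00) / -1.3 = 2.31 s
v² = v₀² + 2aΔx → Δx = (0² − 3.00²)/(2·-1.3) = 3.46 m
Total time = 3.00 + 8.50 + 2.31 = 13.8 s

13.8 s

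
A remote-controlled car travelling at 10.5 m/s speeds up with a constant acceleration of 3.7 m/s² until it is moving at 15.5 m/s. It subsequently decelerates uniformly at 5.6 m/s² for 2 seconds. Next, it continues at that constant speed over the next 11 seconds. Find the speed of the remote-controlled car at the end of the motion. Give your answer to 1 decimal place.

Phase 1 (accelerating): v₀ = 10.5 m/s, a = 3.7 m/s².
v = v₀ + at → t = (15.5 − 10.5) / 3.7 = 1.35 s
v² = v₀² + 2aΔx → Δx = (15.5² − 10.5²)/(2·3.7) = 17.6 m

Phase 2 (decelerating): v₀ = 15.5 m/s, a = -5.6 m/s².
v = v₀ + at = 15.5 + (-5.6)(2) = 4.30 m/s
Δx = v₀t + ½at² = 15.5·2 + 0.5·-5.6·2² = 19.8 m

Phase 3 (constant speed): v₀ = 4.30 m/s, a = 0 m/s².
v = v₀ + at = 4.30 + (0)(11) = 4.30 m/s
Δx = v₀t + ½at² = 4.30·11 + 0.5·0·11² = 47.3 m
Final speed = 4.30 m/s

4.3 m/s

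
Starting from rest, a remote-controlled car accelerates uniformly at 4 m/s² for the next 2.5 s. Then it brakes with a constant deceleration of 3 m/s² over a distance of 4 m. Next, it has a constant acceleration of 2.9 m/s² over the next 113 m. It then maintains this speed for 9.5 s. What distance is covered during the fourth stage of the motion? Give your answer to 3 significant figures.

Phase 1 (accelerating): v₀ = 0 m/s, a = 4 m/s².
v = v₀ + at = 0 + (4)(2.5) = 10.0 m/s
Δx = v₀t + ½at² = 0·2.5 + 0.5·4·2.5² = 12.5 m

Phase 2 (decelerating): v₀ = 10.0 m/s, a = -3 m/s².
v² = v₀² + 2aΔx = 10.0² + 2·-3·4 = 76.0 → v = 8.72 m/s
t = (v − v₀)/a = (8.72 − 10.0)/-3 = 0.427 s

Phase 3 (accelerating): v₀ = 8.72 m/s, a = 2.9 m/s².
v² = v₀² + 2aΔx = 8.72² + 2·2.9·113 = 731 → v = 27.0 m/s
t = (v − v₀)/a = (27.0 − 8.72)/2.9 = 6.32 s

Phase 4 (constant speed): v₀ = 27.0 m/s, a = 0 m/s².
v = v₀ + at = 27.0 + (0)(9.5) = 27.0 m/s
Δx = v₀t + ½at² = 27.0·9.5 + 0.5·0·9.5² = 257 m
Distance in phase 4 = 257 m

257 m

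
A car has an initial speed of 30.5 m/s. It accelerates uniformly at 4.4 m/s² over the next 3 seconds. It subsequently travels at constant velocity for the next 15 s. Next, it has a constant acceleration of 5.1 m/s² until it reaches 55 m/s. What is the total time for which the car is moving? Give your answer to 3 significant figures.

20.2 s

Phase 1 (accelerating): v₀ = 30.5 m/s, a = 4.4 m/s².
v = v₀ + at = 30.5 + (4.4)(3) = 43.7 m/s
Δx = v₀t + ½at² = 30.5·3 + 0.5·4.4·3² = 111 m

Phase 2 (constant speed): v₀ = 43.7 m/s, a = 0 m/s².
v = v₀ + at = 43.7 + (0)(15) = 43.7 m/s
Δx = v₀t + ½at² = 43.7·15 + 0.5·0·15² = 656 m

Phase 3 (accelerating): v₀ = 43.7 m/s, a = 5.1 m/s².
v = v₀ + at → t = (55 − 43.7) / 5.1 = 2.22 s
v² = v₀² + 2aΔx → Δx = (55² − 43.7²)/(2·5.1) = 109 m
Total time = 3.00 + 15.0 + 2.22 = 20.2 s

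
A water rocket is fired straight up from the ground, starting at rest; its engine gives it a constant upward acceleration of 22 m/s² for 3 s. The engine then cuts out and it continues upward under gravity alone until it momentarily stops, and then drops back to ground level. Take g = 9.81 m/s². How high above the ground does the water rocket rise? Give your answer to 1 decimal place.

Phase 1 (powered ascent): v₀ = 0 m/s, a = 22 m/s².
v = v₀ + at = 0 + (22)(3) = 66.0 m/s
Δx = v₀t + ½at² = 0·3 + 0.5·22·3² = 99.0 m

Phase 2 (coasting upward): v₀ = 66.0 m/s, a = -9.81 m/s².
v = v₀ + at → t = (0 − 66.0) / -9.81 = 6.73 s
v² = v₀² + 2aΔx → Δx = (0² − 66.0²)/(2·-9.81) = 222 m
Maximum height = 99.0 + 222 = 321 m

321.0 m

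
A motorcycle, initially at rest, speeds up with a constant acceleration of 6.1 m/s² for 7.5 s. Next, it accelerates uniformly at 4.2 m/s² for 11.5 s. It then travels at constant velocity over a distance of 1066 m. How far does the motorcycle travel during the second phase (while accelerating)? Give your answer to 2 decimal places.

803.85 m

Phase 1 (accelerating): v₀ = 0 m/s, a = 6.1 m/s².
v = v₀ + at = 0 + (6.1)(7.5) = 45.8 m/s
Δx = v₀t + ½at² = 0·7.5 + 0.5·6.1·7.5² = 172 m

Phase 2 (accelerating): v₀ = 45.8 m/s, a = 4.2 m/s².
v = v₀ + at = 45.8 + (4.2)(11.5) = 94.1 m/s
Δx = v₀t + ½at² = 45.8·11.5 + 0.5·4.2·11.5² = 804 m
Distance in phase 2 = 804 m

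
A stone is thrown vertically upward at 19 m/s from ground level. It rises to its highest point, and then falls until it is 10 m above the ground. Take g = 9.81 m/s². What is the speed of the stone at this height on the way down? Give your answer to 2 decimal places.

12.84 m/s

Phase 1 (rising): v₀ = 19.0 m/s, a = -9.81 m/s².
v = v₀ + at → t = (0 − 19.0) / -9.81 = 1.94 s
v² = v₀² + 2aΔx → Δx = (0² − 19.0²)/(2·-9.81) = 18.4 m

Phase 2 (falling): v₀ = 0 m/s, a = -9.81 m/s².
Falls 8.40 m from rest: t = √(2·8.40/9.81) = 1.31 s; v = g·t = 12.8 m/s.
Final speed = 12.8 m/s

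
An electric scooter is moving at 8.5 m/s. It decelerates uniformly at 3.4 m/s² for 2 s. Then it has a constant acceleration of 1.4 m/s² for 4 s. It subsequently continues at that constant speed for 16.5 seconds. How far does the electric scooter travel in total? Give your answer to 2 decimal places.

148.65 m

Phase 1 (decelerating): v₀ = 8.50 m/s, a = -3.4 m/s².
v = v₀ + at = 8.50 + (-3.4)(2) = 1.70 m/s
Δx = v₀t + ½at² = 8.50·2 + 0.5·-3.4·2² = 10.2 m

Phase 2 (accelerating): v₀ = 1.70 m/s, a = 1.4 m/s².
v = v₀ + at = 1.70 + (1.4)(4) = 7.30 m/s
Δx = v₀t + ½at² = 1.70·4 + 0.5·1.4·4² = 18.0 m

Phase 3 (constant speed): v₀ = 7.30 m/s, a = 0 m/s².
v = v₀ + at = 7.30 + (0)(16.5) = 7.30 m/s
Δx = v₀t + ½at² = 7.30·16.5 + 0.5·0·16.5² = 120 m
Total distance = 10.2 + 18.0 + 120 = 149 m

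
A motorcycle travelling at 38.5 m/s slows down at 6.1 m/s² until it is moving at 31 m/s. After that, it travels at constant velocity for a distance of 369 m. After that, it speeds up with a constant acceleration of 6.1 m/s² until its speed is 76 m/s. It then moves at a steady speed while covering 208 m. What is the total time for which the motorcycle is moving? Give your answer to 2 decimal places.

Phase 1 (decelerating): v₀ = 38.5 m/s, a = -6.1 m/s².
v = v₀ + at → t = (31 − 38.5) / -6.1 = 1.23 s
v² = v₀² + 2aΔx → Δx = (31² − 38.5²)/(2·-6.1) = 42.7 m

Phase 2 (constant speed): v₀ = 31.0 m/s, a = 0 m/s².
Constant speed: t = d/v = 369/31.0 = 11.9 s

Phase 3 (accelerating): v₀ = 31.0 m/s, a = 6.1 m/s².
v = v₀ + at → t = (76 − 31.0) / 6.1 = 7.38 s
v² = v₀² + 2aΔx → Δx = (76² − 31.0²)/(2·6.1) = 395 m

Phase 4 (constant speed): v₀ = 76.0 m/s, a = 0 m/s².
Constant speed: t = d/v = 208/76.0 = 2.74 s
Total time = 1.23 + 11.9 + 7.38 + 2.74 = 23.2 s

23.25 s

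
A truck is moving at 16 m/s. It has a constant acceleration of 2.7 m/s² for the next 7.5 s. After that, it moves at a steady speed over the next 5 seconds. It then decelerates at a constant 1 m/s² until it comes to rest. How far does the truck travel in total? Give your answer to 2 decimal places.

Phase 1 (accelerating): v₀ = 16.0 m/s, a = 2.7 m/s².
v = v₀ + at = 16.0 + (2.7)(7.5) = 36.2 m/s
Δx = v₀t + ½at² = 16.0·7.5 + 0.5·2.7·7.5² = 196 m

Phase 2 (constant speed): v₀ = 36.2 m/s, a = 0 m/s².
v = v₀ + at = 36.2 + (0)(5) = 36.2 m/s
Δx = v₀t + ½at² = 36.2·5 + 0.5·0·5² = 181 m

Phase 3 (decelerating): v₀ = 36.2 m/s, a = -1 m/s².
v = v₀ + at → t = (0 − 36.2) / -1 = 36.2 s
v² = v₀² + 2aΔx → Δx = (0² − 36.2²)/(2·-1) = 657 m
Total distance = 196 + 181 + 657 = 1030 m

1034.22 m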